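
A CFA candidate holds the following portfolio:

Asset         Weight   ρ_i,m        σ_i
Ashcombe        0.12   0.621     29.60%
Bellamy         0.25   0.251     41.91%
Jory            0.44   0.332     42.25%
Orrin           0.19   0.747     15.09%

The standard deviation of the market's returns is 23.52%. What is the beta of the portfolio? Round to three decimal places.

β_Ashcombe = 0.621 × 29.60% / 23.52% = 0.7815
β_Bellamy = 0.251 × 41.91% / 23.52% = 0.4473
β_Jory = 0.332 × 42.25% / 23.52% = 0.5964
β_Orrin = 0.747 × 15.09% / 23.52% = 0.4793
β_P = Σ w_i β_i = 0.12×0.7815 + 0.25×0.4473 + 0.44×0.5964 + 0.19×0.4793 = 0.5591

0.559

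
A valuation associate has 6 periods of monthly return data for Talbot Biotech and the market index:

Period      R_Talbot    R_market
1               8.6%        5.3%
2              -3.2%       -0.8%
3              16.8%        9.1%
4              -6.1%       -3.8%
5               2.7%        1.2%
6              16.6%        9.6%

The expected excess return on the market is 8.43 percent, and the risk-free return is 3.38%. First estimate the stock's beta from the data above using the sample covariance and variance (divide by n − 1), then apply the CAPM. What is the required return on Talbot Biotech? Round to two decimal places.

18.40%

Mean R_i = (8.6 − 3.2 + 16.8 − 6.1 + 2.7 + 16.6) / 6 = 5.9000%
Mean R_m = (5.3 − 0.8 + 9.1 − 3.8 + 1.2 + 9.6) / 6 = 3.4333%
Σ(R_i − R̄_i)(R_m − R̄_m) = 265.2600  ⇒  Cov = 265.2600 / 5 = 53.0520
Σ(R_m − R̄_m)² = 148.8533  ⇒  Var(R_m) = 148.8533 / 5 = 29.7707
β = Cov / Var(R_m) = 53.0520 / 29.7707 = 1.7820
E(R) = R_f + β × MRP = 3.38% + 1.7820 × 8.43% = 18.40%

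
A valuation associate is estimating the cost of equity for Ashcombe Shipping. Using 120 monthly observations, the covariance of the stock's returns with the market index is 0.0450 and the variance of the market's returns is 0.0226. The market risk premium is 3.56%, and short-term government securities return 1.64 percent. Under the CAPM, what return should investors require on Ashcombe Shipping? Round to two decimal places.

8.73%

β = Cov(R_i, R_m) / Var(R_m) = 0.0450 / 0.0226 = 1.9912
E(R) = R_f + β × MRP = 1.64% + 1.9912 × 3.56% = 8.73%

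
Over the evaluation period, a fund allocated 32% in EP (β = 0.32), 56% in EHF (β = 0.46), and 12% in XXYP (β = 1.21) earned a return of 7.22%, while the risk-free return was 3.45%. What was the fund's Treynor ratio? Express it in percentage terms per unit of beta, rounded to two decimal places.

β_P = 0.32×0.32 + 0.56×0.46 + 0.12×1.21 = 0.5052
Treynor = (R_P − R_f) / β_P = (7.22% − 3.45%) / 0.5052 = 3.77% / 0.5052 = 7.46%

7.46%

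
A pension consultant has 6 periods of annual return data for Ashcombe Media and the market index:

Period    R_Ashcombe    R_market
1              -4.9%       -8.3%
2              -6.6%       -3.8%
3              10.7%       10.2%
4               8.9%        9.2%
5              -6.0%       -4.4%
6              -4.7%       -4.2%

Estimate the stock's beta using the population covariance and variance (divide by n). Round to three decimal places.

Mean R_i = (-4.9 − 6.6 + 10.7 + 8.9 − 6.0 − 4.7) / 6 = -0.4333%
Mean R_m = (-8.3 − 3.8 + 10.2 + 9.2 − 4.4 − 4.2) / 6 = -0.2167%
Σ(R_i − R̄_i)(R_m − R̄_m) = 302.3467  ⇒  Cov = 302.3467 / 6 = 50.3911
Σ(R_m − R̄_m)² = 308.7283  ⇒  Var(R_m) = 308.7283 / 6 = 51.4547
β = Cov / Var(R_m) = 50.3911 / 51.4547 = 0.9793

0.979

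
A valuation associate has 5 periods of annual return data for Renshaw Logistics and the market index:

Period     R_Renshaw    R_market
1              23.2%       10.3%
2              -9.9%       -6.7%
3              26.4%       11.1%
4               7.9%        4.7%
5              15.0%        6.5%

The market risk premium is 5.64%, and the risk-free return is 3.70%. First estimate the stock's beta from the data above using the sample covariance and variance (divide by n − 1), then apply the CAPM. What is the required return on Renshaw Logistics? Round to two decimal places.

14.98%

Mean R_i = (23.2 − 9.9 + 26.4 + 7.9 + 15.0) / 5 = 12.5200%
Mean R_m = (10.3 − 6.7 + 11.1 + 4.7 + 6.5) / 5 = 5.1800%
Σ(R_i − R̄_i)(R_m − R̄_m) = 408.6920  ⇒  Cov = 408.6920 / 4 = 102.1730
Σ(R_m − R̄_m)² = 204.3680  ⇒  Var(R_m) = 204.3680 / 4 = 51.0920
β = Cov / Var(R_m) = 102.1730 / 51.0920 = 1.9998
E(R) = R_f + β × MRP = 3.70% + 1.9998 × 5.64% = 14.98%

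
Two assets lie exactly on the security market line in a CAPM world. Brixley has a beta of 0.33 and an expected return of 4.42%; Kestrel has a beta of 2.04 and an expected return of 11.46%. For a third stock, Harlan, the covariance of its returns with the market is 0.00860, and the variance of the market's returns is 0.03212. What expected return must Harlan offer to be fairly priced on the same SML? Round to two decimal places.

4.16%

MRP = (11.46% − 4.42%) / (2.04 − 0.33) = 4.1170%
R_f = 4.42% − 0.33 × 4.1170% = 3.0614%
β_Harlan = Cov / Var(R_m) = 0.00860 / 0.03212 = 0.2677
E(R_Harlan) = R_f + β × MRP = 3.0614% + 0.2677 × 4.1170% = 4.16%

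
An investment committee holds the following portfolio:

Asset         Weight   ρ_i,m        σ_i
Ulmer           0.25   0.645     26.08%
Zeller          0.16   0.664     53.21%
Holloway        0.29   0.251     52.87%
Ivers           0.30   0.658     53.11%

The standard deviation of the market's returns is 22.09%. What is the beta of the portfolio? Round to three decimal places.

1.095

β_Ulmer = 0.645 × 26.08% / 22.09% = 0.7615
β_Zeller = 0.664 × 53.21% / 22.09% = 1.5994
β_Holloway = 0.251 × 52.87% / 22.09% = 0.6007
β_Ivers = 0.658 × 53.11% / 22.09% = 1.5820
β_P = Σ w_i β_i = 0.25×0.7615 + 0.16×1.5994 + 0.29×0.6007 + 0.30×1.5820 = 1.0951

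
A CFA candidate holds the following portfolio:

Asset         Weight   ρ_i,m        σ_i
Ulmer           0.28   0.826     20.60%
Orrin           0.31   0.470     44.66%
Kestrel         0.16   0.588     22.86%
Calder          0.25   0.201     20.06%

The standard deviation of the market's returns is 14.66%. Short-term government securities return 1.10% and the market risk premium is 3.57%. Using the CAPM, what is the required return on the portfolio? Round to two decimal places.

4.61%

β_Ulmer = 0.826 × 20.60% / 14.66% = 1.1607
β_Orrin = 0.470 × 44.66% / 14.66% = 1.4318
β_Kestrel = 0.588 × 22.86% / 14.66% = 0.9169
β_Calder = 0.201 × 20.06% / 14.66% = 0.2750
β_P = Σ w_i β_i = 0.28×1.1607 + 0.31×1.4318 + 0.16×0.9169 + 0.25×0.2750 = 0.9843
E(R_P) = R_f + β_P × MRP = 1.10% + 0.9843 × 3.57% = 4.61%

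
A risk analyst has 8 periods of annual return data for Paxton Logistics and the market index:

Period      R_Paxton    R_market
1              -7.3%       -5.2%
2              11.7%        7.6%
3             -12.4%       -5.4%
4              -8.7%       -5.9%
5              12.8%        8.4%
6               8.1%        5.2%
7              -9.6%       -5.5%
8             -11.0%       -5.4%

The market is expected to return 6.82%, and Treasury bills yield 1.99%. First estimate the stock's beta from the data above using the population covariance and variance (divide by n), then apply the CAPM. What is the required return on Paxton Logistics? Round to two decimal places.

Mean R_i = (-7.3 + 11.7 − 12.4 − 8.7 + 12.8 + 8.1 − 9.6 − 11.0) / 8 = -2.0500%
Mean R_m = (-5.2 + 7.6 − 5.4 − 5.9 + 8.4 + 5.2 − 5.5 − 5.4) / 8 = -0.7750%
Σ(R_i − R̄_i)(R_m − R̄_m) = 494.3000  ⇒  Cov = 494.3000 / 8 = 61.7875
Σ(R_m − R̄_m)² = 300.9750  ⇒  Var(R_m) = 300.9750 / 8 = 37.6219
β = Cov / Var(R_m) = 61.7875 / 37.6219 = 1.6423
MRP = 6.82% − 1.99% = 4.83%
E(R) = R_f + β × MRP = 1.99% + 1.6423 × 4.83% = 9.92%

9.92%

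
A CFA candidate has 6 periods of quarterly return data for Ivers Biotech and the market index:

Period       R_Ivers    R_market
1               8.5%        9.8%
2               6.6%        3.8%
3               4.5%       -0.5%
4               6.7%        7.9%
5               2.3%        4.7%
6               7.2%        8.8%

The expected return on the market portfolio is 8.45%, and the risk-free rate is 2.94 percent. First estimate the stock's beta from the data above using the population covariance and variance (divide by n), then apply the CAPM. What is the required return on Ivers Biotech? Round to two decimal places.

Mean R_i = (8.5 + 6.6 + 4.5 + 6.7 + 2.3 + 7.2) / 6 = 5.9667%
Mean R_m = (9.8 + 3.8 − 0.5 + 7.9 + 4.7 + 8.8) / 6 = 5.7500%
Σ(R_i − R̄_i)(R_m − R̄_m) = 27.3800  ⇒  Cov = 27.3800 / 6 = 4.5633
Σ(R_m − R̄_m)² = 74.2950  ⇒  Var(R_m) = 74.2950 / 6 = 12.3825
β = Cov / Var(R_m) = 4.5633 / 12.3825 = 0.3685
MRP = 8.45% − 2.94% = 5.51%
E(R) = R_f + β × MRP = 2.94% + 0.3685 × 5.51% = 4.97%

4.97%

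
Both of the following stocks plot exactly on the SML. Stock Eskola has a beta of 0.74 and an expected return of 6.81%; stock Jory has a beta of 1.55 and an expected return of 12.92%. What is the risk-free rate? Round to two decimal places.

1.23%

Both satisfy E(R) = R_f + β·MRP, so the slope of the SML is
MRP = (12.92% − 6.81%) / (1.55 − 0.74) = 6.11% / 0.81 = 7.5432%
R_f = E(R_Eskola) − β_Eskola·MRP = 6.81% − 0.74 × 7.5432% = 1.2280%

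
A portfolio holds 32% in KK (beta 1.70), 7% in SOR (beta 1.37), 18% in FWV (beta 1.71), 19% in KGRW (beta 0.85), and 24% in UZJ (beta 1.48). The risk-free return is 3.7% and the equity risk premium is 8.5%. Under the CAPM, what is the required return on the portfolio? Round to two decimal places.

β_P = Σ w_i β_i = 0.32×1.70 + 0.07×1.37 + 0.18×1.71 + 0.19×0.85 + 0.24×1.48 = 1.4644
E(R_P) = R_f + β_P × MRP = 3.7% + 1.4644 × 8.5% = 16.15%

16.15%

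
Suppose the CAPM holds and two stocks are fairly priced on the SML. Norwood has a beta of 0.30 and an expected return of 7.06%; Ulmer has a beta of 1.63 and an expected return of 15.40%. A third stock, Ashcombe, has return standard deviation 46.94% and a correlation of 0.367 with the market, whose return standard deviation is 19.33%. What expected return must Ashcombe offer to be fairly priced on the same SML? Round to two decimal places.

10.77%

MRP = (15.40% − 7.06%) / (1.63 − 0.30) = 6.2707%
R_f = 7.06% − 0.30 × 6.2707% = 5.1788%
β_Ashcombe = ρ·σ_i/σ_m = 0.367 × 46.94 / 19.33 = 0.8912
E(R_Ashcombe) = R_f + β × MRP = 5.1788% + 0.8912 × 6.2707% = 10.77%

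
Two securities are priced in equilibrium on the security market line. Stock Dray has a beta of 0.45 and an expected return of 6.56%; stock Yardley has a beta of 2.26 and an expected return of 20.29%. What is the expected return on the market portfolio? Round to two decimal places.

Both satisfy E(R) = R_f + β·MRP, so the slope of the SML is
MRP = (20.29% − 6.56%) / (2.26 − 0.45) = 13.73% / 1.81 = 7.5856%
R_f = E(R_Dray) − β_Dray·MRP = 6.56% − 0.45 × 7.5856% = 3.1465%
E(R_m) = R_f + MRP = 3.1465% + 7.5856% = 10.73%

10.73%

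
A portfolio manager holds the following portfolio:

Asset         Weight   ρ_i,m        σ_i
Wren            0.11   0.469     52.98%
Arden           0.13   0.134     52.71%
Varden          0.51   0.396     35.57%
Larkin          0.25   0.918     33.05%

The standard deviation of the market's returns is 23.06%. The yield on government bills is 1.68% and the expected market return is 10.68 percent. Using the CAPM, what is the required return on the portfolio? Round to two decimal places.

β_Wren = 0.469 × 52.98% / 23.06% = 1.0775
β_Arden = 0.134 × 52.71% / 23.06% = 0.3063
β_Varden = 0.396 × 35.57% / 23.06% = 0.6108
β_Larkin = 0.918 × 33.05% / 23.06% = 1.3157
β_P = Σ w_i β_i = 0.11×1.0775 + 0.13×0.3063 + 0.51×0.6108 + 0.25×1.3157 = 0.7988
MRP = 10.68% − 1.68% = 9.00%
E(R_P) = R_f + β_P × MRP = 1.68% + 0.7988 × 9.00% = 8.87%

8.87%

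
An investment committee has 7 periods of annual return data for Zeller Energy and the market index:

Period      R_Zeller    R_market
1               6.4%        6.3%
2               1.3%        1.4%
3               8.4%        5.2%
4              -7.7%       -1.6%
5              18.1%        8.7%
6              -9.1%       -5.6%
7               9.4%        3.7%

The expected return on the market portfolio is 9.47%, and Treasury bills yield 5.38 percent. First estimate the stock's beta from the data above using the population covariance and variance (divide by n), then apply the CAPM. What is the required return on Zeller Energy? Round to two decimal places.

Mean R_i = (6.4 + 1.3 + 8.4 − 7.7 + 18.1 − 9.1 + 9.4) / 7 = 3.8286%
Mean R_m = (6.3 + 1.4 + 5.2 − 1.6 + 8.7 − 5.6 + 3.7) / 7 = 2.5857%
Σ(R_i − R̄_i)(R_m − R̄_m) = 272.0529  ⇒  Cov = 272.0529 / 7 = 38.8647
Σ(R_m − R̄_m)² = 145.1886  ⇒  Var(R_m) = 145.1886 / 7 = 20.7412
β = Cov / Var(R_m) = 38.8647 / 20.7412 = 1.8738
MRP = 9.47% − 5.38% = 4.09%
E(R) = R_f + β × MRP = 5.38% + 1.8738 × 4.09% = 13.04%

13.04%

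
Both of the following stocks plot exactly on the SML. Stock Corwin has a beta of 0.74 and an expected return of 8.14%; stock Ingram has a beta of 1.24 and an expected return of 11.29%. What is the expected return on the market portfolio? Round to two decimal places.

9.78%

Both satisfy E(R) = R_f + β·MRP, so the slope of the SML is
MRP = (11.29% − 8.14%) / (1.24 − 0.74) = 3.15% / 0.50 = 6.3000%
R_f = E(R_Corwin) − β_Corwin·MRP = 8.14% − 0.74 × 6.3000% = 3.4780%
E(R_m) = R_f + MRP = 3.4780% + 6.3000% = 9.78%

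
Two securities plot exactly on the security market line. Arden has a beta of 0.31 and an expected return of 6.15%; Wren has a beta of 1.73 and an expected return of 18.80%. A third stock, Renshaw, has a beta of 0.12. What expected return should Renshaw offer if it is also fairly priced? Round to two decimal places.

MRP (SML slope) = (18.80% − 6.15%) / (1.73 − 0.31) = 12.65% / 1.42 = 8.9085%
R_f (intercept) = 6.15% − 0.31 × 8.9085% = 3.3884%
E(R_Renshaw) = R_f + β × MRP = 3.3884% + 0.12 × 8.9085% = 4.46%

4.46%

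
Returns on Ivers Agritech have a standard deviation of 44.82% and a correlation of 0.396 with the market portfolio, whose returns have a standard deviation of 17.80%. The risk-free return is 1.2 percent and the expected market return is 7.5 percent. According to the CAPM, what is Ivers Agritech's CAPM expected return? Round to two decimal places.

β = ρ × σ_i / σ_m = 0.396 × 44.82% / 17.80% = 0.9971
MRP = 7.5% − 1.2% = 6.30%
E(R) = 1.2% + 0.9971 × 6.3% = 7.48%

7.48%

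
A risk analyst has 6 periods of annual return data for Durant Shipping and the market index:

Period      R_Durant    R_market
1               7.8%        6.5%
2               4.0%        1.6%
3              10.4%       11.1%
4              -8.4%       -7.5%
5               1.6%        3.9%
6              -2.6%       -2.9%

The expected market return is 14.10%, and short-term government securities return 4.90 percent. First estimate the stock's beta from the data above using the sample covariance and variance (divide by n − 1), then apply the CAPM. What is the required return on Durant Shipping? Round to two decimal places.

Mean R_i = (7.8 + 4.0 + 10.4 − 8.4 + 1.6 − 2.6) / 6 = 2.1333%
Mean R_m = (6.5 + 1.6 + 11.1 − 7.5 + 3.9 − 2.9) / 6 = 2.1167%
Σ(R_i − R̄_i)(R_m − R̄_m) = 222.2267  ⇒  Cov = 222.2267 / 5 = 44.4453
Σ(R_m − R̄_m)² = 221.0083  ⇒  Var(R_m) = 221.0083 / 5 = 44.2017
β = Cov / Var(R_m) = 44.4453 / 44.2017 = 1.0055
MRP = 14.10% − 4.90% = 9.20%
E(R) = R_f + β × MRP = 4.90% + 1.0055 × 9.20% = 14.15%

14.15%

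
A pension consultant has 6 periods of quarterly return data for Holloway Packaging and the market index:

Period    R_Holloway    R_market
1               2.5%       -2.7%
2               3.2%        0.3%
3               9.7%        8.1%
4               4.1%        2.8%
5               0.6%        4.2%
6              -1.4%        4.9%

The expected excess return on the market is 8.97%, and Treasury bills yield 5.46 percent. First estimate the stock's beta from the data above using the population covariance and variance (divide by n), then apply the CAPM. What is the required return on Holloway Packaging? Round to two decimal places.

8.63%

Mean R_i = (2.5 + 3.2 + 9.7 + 4.1 + 0.6 − 1.4) / 6 = 3.1167%
Mean R_m = (-2.7 + 0.3 + 8.1 + 2.8 + 4.2 + 4.9) / 6 = 2.9333%
Σ(R_i − R̄_i)(R_m − R̄_m) = 25.0667  ⇒  Cov = 25.0667 / 6 = 4.1778
Σ(R_m − R̄_m)² = 70.8533  ⇒  Var(R_m) = 70.8533 / 6 = 11.8089
β = Cov / Var(R_m) = 4.1778 / 11.8089 = 0.3538
E(R) = R_f + β × MRP = 5.46% + 0.3538 × 8.97% = 8.63%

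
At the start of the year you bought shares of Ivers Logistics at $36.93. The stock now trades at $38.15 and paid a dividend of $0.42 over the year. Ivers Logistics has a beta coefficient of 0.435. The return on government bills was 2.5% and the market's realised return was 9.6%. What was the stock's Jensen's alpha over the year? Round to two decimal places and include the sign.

Realised HPR = (P1 + D1 − P0) / P0 = (38.15 + 0.42 − 36.93) / 36.93 = 1.64 / 36.93 = 4.4408%
MRP = 9.6% − 2.5% = 7.10%
CAPM required = R_f + β·MRP = 2.5% + 0.435 × 7.1% = 5.5885%
α = realised − required = 4.4408% − 5.5885% = -1.15%

-1.15%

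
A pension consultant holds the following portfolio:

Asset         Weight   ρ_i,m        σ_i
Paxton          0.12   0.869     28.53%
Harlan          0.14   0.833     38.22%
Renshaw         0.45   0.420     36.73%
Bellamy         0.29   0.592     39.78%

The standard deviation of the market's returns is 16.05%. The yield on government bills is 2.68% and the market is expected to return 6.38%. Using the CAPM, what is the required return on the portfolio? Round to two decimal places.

7.57%

β_Paxton = 0.869 × 28.53% / 16.05% = 1.5447
β_Harlan = 0.833 × 38.22% / 16.05% = 1.9836
β_Renshaw = 0.420 × 36.73% / 16.05% = 0.9612
β_Bellamy = 0.592 × 39.78% / 16.05% = 1.4673
β_P = Σ w_i β_i = 0.12×1.5447 + 0.14×1.9836 + 0.45×0.9612 + 0.29×1.4673 = 1.3211
MRP = 6.38% − 2.68% = 3.70%
E(R_P) = R_f + β_P × MRP = 2.68% + 1.3211 × 3.70% = 7.57%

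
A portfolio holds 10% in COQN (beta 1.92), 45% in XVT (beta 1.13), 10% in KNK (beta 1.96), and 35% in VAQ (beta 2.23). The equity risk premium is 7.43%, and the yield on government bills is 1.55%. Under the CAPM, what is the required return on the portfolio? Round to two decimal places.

β_P = Σ w_i β_i = 0.10×1.92 + 0.45×1.13 + 0.10×1.96 + 0.35×2.23 = 1.6770
E(R_P) = R_f + β_P × MRP = 1.55% + 1.6770 × 7.43% = 14.01%

14.01%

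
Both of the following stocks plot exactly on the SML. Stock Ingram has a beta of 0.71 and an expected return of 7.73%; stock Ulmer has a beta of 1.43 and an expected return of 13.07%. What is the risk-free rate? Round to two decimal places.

2.46%

Both satisfy E(R) = R_f + β·MRP, so the slope of the SML is
MRP = (13.07% − 7.73%) / (1.43 − 0.71) = 5.34% / 0.72 = 7.4167%
R_f = E(R_Ingram) − β_Ingram·MRP = 7.73% − 0.71 × 7.4167% = 2.4641%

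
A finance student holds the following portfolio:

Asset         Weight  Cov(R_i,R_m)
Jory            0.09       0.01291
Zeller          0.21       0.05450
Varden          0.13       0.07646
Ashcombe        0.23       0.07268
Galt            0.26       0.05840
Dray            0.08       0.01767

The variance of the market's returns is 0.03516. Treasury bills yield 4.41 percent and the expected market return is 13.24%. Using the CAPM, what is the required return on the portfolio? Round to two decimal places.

18.44%

β_Jory = 0.01291 / 0.03516 = 0.3672
β_Zeller = 0.05450 / 0.03516 = 1.5501
β_Varden = 0.07646 / 0.03516 = 2.1746
β_Ashcombe = 0.07268 / 0.03516 = 2.0671
β_Galt = 0.05840 / 0.03516 = 1.6610
β_Dray = 0.01767 / 0.03516 = 0.5026
β_P = Σ w_i β_i = 0.09×0.3672 + 0.21×1.5501 + 0.13×2.1746 + 0.23×2.0671 + 0.26×1.6610 + 0.08×0.5026 = 1.5888
MRP = 13.24% − 4.41% = 8.83%
E(R_P) = R_f + β_P × MRP = 4.41% + 1.5888 × 8.83% = 18.44%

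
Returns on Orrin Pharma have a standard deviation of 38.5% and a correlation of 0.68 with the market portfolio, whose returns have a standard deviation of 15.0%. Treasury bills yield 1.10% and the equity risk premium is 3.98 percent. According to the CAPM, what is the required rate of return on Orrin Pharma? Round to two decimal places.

β = ρ × σ_i / σ_m = 0.68 × 38.5% / 15.0% = 1.7453
E(R) = 1.10% + 1.7453 × 3.98% = 8.05%

8.05%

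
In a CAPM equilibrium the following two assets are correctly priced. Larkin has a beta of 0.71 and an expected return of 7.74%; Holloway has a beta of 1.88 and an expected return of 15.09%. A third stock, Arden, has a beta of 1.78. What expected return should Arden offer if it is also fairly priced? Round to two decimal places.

MRP (SML slope) = (15.09% − 7.74%) / (1.88 − 0.71) = 7.35% / 1.17 = 6.2821%
R_f (intercept) = 7.74% − 0.71 × 6.2821% = 3.2797%
E(R_Arden) = R_f + β × MRP = 3.2797% + 1.78 × 6.2821% = 14.46%

14.46%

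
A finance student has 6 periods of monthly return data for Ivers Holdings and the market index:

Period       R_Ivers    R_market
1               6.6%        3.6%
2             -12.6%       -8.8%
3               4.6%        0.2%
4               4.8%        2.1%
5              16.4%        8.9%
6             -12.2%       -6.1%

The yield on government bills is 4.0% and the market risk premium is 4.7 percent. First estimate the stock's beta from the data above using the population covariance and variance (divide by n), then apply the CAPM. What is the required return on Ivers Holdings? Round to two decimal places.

12.15%

Mean R_i = (6.6 − 12.6 + 4.6 + 4.8 + 16.4 − 12.2) / 6 = 1.2667%
Mean R_m = (3.6 − 8.8 + 0.2 + 2.1 + 8.9 − 6.1) / 6 = -0.0167%
Σ(R_i − R̄_i)(R_m − R̄_m) = 366.1467  ⇒  Cov = 366.1467 / 6 = 61.0245
Σ(R_m − R̄_m)² = 211.2683  ⇒  Var(R_m) = 211.2683 / 6 = 35.2114
β = Cov / Var(R_m) = 61.0245 / 35.2114 = 1.7331
E(R) = R_f + β × MRP = 4.0% + 1.7331 × 4.7% = 12.15%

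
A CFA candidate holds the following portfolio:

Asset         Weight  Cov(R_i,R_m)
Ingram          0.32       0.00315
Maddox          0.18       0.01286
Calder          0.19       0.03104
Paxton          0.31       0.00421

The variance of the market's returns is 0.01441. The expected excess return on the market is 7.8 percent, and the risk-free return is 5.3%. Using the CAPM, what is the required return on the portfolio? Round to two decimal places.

11.00%

β_Ingram = 0.00315 / 0.01441 = 0.2186
β_Maddox = 0.01286 / 0.01441 = 0.8924
β_Calder = 0.03104 / 0.01441 = 2.1541
β_Paxton = 0.00421 / 0.01441 = 0.2922
β_P = Σ w_i β_i = 0.32×0.2186 + 0.18×0.8924 + 0.19×2.1541 + 0.31×0.2922 = 0.7304
E(R_P) = R_f + β_P × MRP = 5.3% + 0.7304 × 7.8% = 11.00%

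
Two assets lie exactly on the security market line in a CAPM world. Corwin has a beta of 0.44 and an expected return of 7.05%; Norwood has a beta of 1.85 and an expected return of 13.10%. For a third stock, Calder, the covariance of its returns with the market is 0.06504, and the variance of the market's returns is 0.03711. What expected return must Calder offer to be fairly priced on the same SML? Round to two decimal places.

12.68%

MRP = (13.10% − 7.05%) / (1.85 − 0.44) = 4.2908%
R_f = 7.05% − 0.44 × 4.2908% = 5.1620%
β_Calder = Cov / Var(R_m) = 0.06504 / 0.03711 = 1.7526
E(R_Calder) = R_f + β × MRP = 5.1620% + 1.7526 × 4.2908% = 12.68%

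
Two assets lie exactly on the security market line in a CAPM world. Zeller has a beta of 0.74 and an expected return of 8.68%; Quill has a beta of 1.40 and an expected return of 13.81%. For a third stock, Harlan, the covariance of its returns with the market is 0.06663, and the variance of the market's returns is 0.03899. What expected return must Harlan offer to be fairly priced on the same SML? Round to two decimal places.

MRP = (13.81% − 8.68%) / (1.40 − 0.74) = 7.7727%
R_f = 8.68% − 0.74 × 7.7727% = 2.9282%
β_Harlan = Cov / Var(R_m) = 0.06663 / 0.03899 = 1.7089
E(R_Harlan) = R_f + β × MRP = 2.9282% + 1.7089 × 7.7727% = 16.21%

16.21%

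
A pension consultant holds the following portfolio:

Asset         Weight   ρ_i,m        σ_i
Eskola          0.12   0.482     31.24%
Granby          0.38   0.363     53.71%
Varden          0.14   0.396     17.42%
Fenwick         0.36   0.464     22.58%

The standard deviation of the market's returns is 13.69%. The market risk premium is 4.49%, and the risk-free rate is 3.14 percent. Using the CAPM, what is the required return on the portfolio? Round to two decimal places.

7.72%

β_Eskola = 0.482 × 31.24% / 13.69% = 1.0999
β_Granby = 0.363 × 53.71% / 13.69% = 1.4242
β_Varden = 0.396 × 17.42% / 13.69% = 0.5039
β_Fenwick = 0.464 × 22.58% / 13.69% = 0.7653
β_P = Σ w_i β_i = 0.12×1.0999 + 0.38×1.4242 + 0.14×0.5039 + 0.36×0.7653 = 1.0192
E(R_P) = R_f + β_P × MRP = 3.14% + 1.0192 × 4.49% = 7.72%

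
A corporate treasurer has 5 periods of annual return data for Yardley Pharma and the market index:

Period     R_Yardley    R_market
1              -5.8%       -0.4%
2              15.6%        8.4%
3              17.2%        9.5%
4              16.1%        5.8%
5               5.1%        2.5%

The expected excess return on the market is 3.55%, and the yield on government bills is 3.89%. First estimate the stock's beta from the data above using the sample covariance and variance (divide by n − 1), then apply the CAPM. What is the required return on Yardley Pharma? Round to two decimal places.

11.97%

Mean R_i = (-5.8 + 15.6 + 17.2 + 16.1 + 5.1) / 5 = 9.6400%
Mean R_m = (-0.4 + 8.4 + 9.5 + 5.8 + 2.5) / 5 = 5.1600%
Σ(R_i − R̄_i)(R_m − R̄_m) = 154.1780  ⇒  Cov = 154.1780 / 4 = 38.5445
Σ(R_m − R̄_m)² = 67.7320  ⇒  Var(R_m) = 67.7320 / 4 = 16.9330
β = Cov / Var(R_m) = 38.5445 / 16.9330 = 2.2763
E(R) = R_f + β × MRP = 3.89% + 2.2763 × 3.55% = 11.97%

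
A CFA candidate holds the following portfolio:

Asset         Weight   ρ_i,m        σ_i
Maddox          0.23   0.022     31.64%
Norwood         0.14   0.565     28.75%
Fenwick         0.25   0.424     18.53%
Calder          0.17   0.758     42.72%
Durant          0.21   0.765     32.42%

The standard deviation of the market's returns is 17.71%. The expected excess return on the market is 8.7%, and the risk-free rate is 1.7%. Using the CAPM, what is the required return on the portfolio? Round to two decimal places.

β_Maddox = 0.022 × 31.64% / 17.71% = 0.0393
β_Norwood = 0.565 × 28.75% / 17.71% = 0.9172
β_Fenwick = 0.424 × 18.53% / 17.71% = 0.4436
β_Calder = 0.758 × 42.72% / 17.71% = 1.8284
β_Durant = 0.765 × 32.42% / 17.71% = 1.4004
β_P = Σ w_i β_i = 0.23×0.0393 + 0.14×0.9172 + 0.25×0.4436 + 0.17×1.8284 + 0.21×1.4004 = 0.8533
E(R_P) = R_f + β_P × MRP = 1.7% + 0.8533 × 8.7% = 9.12%

9.12%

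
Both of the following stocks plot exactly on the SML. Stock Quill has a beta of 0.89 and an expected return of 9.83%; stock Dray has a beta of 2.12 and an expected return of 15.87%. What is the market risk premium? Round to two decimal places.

4.91%

Both satisfy E(R) = R_f + β·MRP, so the slope of the SML is
MRP = (15.87% − 9.83%) / (2.12 − 0.89) = 6.04% / 1.23 = 4.9106%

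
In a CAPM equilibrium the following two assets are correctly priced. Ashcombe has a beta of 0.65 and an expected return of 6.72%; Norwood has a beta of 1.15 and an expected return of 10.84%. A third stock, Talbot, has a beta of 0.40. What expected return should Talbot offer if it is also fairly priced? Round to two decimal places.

MRP (SML slope) = (10.84% − 6.72%) / (1.15 − 0.65) = 4.12% / 0.50 = 8.2400%
R_f (intercept) = 6.72% − 0.65 × 8.2400% = 1.3640%
E(R_Talbot) = R_f + β × MRP = 1.3640% + 0.40 × 8.2400% = 4.66%

4.66%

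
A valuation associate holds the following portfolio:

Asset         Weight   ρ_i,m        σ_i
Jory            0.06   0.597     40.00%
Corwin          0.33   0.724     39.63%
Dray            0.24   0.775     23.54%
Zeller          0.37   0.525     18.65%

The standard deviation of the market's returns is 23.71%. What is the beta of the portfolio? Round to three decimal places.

0.797

β_Jory = 0.597 × 40.00% / 23.71% = 1.0072
β_Corwin = 0.724 × 39.63% / 23.71% = 1.2101
β_Dray = 0.775 × 23.54% / 23.71% = 0.7694
β_Zeller = 0.525 × 18.65% / 23.71% = 0.4130
β_P = Σ w_i β_i = 0.06×1.0072 + 0.33×1.2101 + 0.24×0.7694 + 0.37×0.4130 = 0.7972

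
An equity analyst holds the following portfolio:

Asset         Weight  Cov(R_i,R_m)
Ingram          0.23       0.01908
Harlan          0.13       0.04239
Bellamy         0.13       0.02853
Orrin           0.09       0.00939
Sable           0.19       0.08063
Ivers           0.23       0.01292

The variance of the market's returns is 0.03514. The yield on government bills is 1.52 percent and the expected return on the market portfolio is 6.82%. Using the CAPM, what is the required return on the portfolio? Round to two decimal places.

β_Ingram = 0.01908 / 0.03514 = 0.5430
β_Harlan = 0.04239 / 0.03514 = 1.2063
β_Bellamy = 0.02853 / 0.03514 = 0.8119
β_Orrin = 0.00939 / 0.03514 = 0.2672
β_Sable = 0.08063 / 0.03514 = 2.2945
β_Ivers = 0.01292 / 0.03514 = 0.3677
β_P = Σ w_i β_i = 0.23×0.5430 + 0.13×1.2063 + 0.13×0.8119 + 0.09×0.2672 + 0.19×2.2945 + 0.23×0.3677 = 0.9318
MRP = 6.82% − 1.52% = 5.30%
E(R_P) = R_f + β_P × MRP = 1.52% + 0.9318 × 5.30% = 6.46%

6.46%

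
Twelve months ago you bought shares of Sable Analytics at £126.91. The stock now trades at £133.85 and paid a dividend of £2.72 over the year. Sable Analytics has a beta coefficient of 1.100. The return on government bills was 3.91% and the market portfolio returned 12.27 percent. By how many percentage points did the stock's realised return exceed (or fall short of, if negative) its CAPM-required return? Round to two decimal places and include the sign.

-5.49%

Realised HPR = (P1 + D1 − P0) / P0 = (133.85 + 2.72 − 126.91) / 126.91 = 9.66 / 126.91 = 7.6117%
MRP = 12.27% − 3.91% = 8.36%
CAPM required = R_f + β·MRP = 3.91% + 1.100 × 8.36% = 13.10600%
α = realised − required = 7.6117% − 13.10600% = -5.49%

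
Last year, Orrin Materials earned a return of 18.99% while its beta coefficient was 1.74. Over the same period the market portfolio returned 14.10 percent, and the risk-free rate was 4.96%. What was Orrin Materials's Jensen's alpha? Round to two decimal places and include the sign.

Market excess return = 14.10% − 4.96% = 9.14%
CAPM benchmark = R_f + β(R_m − R_f) = 4.96% + 1.74 × 9.14% = 20.8636%
α = actual − benchmark = 18.99% − 20.8636% = -1.87%

-1.87%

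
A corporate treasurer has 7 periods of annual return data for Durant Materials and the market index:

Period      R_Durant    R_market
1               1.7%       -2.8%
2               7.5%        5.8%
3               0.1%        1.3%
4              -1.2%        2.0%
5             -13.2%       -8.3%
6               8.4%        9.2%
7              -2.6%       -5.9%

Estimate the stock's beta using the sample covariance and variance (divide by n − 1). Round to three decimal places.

Mean R_i = (1.7 + 7.5 + 0.1 − 1.2 − 13.2 + 8.4 − 2.6) / 7 = 0.1000%
Mean R_m = (-2.8 + 5.8 + 1.3 + 2.0 − 8.3 + 9.2 − 5.9) / 7 = 0.1857%
Σ(R_i − R̄_i)(R_m − R̄_m) = 238.5200  ⇒  Cov = 238.5200 / 6 = 39.7533
Σ(R_m − R̄_m)² = 235.2686  ⇒  Var(R_m) = 235.2686 / 6 = 39.2114
β = Cov / Var(R_m) = 39.7533 / 39.2114 = 1.0138

1.014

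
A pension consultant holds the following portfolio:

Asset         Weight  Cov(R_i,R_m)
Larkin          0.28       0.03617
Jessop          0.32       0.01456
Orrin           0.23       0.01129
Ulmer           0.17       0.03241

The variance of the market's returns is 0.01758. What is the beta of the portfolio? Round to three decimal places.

β_Larkin = 0.03617 / 0.01758 = 2.0575
β_Jessop = 0.01456 / 0.01758 = 0.8282
β_Orrin = 0.01129 / 0.01758 = 0.6422
β_Ulmer = 0.03241 / 0.01758 = 1.8436
β_P = Σ w_i β_i = 0.28×2.0575 + 0.32×0.8282 + 0.23×0.6422 + 0.17×1.8436 = 1.3022

1.302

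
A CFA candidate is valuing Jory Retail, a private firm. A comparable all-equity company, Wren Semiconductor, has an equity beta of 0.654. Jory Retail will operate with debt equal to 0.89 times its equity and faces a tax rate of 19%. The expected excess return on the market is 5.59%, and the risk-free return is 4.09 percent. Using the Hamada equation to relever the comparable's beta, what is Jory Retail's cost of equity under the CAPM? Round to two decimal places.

10.38%

β_L = β_U × [1 + (1 − t)(D/E)] = 0.654 × [1 + (1 − 0.19) × 0.89]
    = 0.654 × [1 + 0.81 × 0.89] = 0.654 × 1.7209 = 1.1255
E(R) = R_f + β_L × MRP = 4.09% + 1.1255 × 5.59% = 10.38%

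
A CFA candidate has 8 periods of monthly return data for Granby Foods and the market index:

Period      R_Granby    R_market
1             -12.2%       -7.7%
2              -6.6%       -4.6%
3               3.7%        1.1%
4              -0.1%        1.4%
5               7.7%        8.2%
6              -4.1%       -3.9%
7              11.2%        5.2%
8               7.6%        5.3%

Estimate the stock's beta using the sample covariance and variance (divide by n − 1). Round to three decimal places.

1.382

Mean R_i = (-12.2 − 6.6 + 3.7 − 0.1 + 7.7 − 4.1 + 11.2 + 7.6) / 8 = 0.9000%
Mean R_m = (-7.7 − 4.6 + 1.1 + 1.4 + 8.2 − 3.9 + 5.2 + 5.3) / 8 = 0.6250%
Σ(R_i − R̄_i)(R_m − R̄_m) = 301.3800  ⇒  Cov = 301.3800 / 7 = 43.0543
Σ(R_m − R̄_m)² = 218.0750  ⇒  Var(R_m) = 218.0750 / 7 = 31.1536
β = Cov / Var(R_m) = 43.0543 / 31.1536 = 1.3820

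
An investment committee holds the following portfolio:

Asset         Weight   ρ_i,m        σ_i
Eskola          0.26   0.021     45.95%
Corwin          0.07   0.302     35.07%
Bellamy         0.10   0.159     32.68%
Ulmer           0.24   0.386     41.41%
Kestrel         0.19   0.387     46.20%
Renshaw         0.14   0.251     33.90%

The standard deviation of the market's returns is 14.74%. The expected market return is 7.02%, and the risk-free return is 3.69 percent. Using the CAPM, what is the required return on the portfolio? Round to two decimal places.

5.93%

β_Eskola = 0.021 × 45.95% / 14.74% = 0.0655
β_Corwin = 0.302 × 35.07% / 14.74% = 0.7185
β_Bellamy = 0.159 × 32.68% / 14.74% = 0.3525
β_Ulmer = 0.386 × 41.41% / 14.74% = 1.0844
β_Kestrel = 0.387 × 46.20% / 14.74% = 1.2130
β_Renshaw = 0.251 × 33.90% / 14.74% = 0.5773
β_P = Σ w_i β_i = 0.26×0.0655 + 0.07×0.7185 + 0.10×0.3525 + 0.24×1.0844 + 0.19×1.2130 + 0.14×0.5773 = 0.6741
MRP = 7.02% − 3.69% = 3.33%
E(R_P) = R_f + β_P × MRP = 3.69% + 0.6741 × 3.33% = 5.93%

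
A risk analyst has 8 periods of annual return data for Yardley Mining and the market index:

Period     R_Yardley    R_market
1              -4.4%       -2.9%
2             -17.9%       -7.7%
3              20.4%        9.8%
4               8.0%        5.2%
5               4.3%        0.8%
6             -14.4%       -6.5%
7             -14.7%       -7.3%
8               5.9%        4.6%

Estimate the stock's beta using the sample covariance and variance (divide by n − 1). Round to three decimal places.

Mean R_i = (-4.4 − 17.9 + 20.4 + 8.0 + 4.3 − 14.4 − 14.7 + 5.9) / 8 = -1.6000%
Mean R_m = (-2.9 − 7.7 + 9.8 + 5.2 + 0.8 − 6.5 − 7.3 + 4.6) / 8 = -0.5000%
Σ(R_i − R̄_i)(R_m − R̄_m) = 617.2000  ⇒  Cov = 617.2000 / 7 = 88.1714
Σ(R_m − R̄_m)² = 306.1200  ⇒  Var(R_m) = 306.1200 / 7 = 43.7314
β = Cov / Var(R_m) = 88.1714 / 43.7314 = 2.0162

2.016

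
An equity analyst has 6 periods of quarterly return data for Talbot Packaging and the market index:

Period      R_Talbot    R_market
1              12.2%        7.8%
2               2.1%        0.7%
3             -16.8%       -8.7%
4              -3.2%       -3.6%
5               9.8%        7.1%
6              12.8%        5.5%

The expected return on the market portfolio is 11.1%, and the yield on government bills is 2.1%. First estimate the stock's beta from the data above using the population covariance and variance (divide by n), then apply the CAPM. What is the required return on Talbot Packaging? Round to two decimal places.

17.37%

Mean R_i = (12.2 + 2.1 − 16.8 − 3.2 + 9.8 + 12.8) / 6 = 2.8167%
Mean R_m = (7.8 + 0.7 − 8.7 − 3.6 + 7.1 + 5.5) / 6 = 1.4667%
Σ(R_i − R̄_i)(R_m − R̄_m) = 369.5033  ⇒  Cov = 369.5033 / 6 = 61.5839
Σ(R_m − R̄_m)² = 217.7333  ⇒  Var(R_m) = 217.7333 / 6 = 36.2889
β = Cov / Var(R_m) = 61.5839 / 36.2889 = 1.6970
MRP = 11.1% − 2.1% = 9.00%
E(R) = R_f + β × MRP = 2.1% + 1.6970 × 9.0% = 17.37%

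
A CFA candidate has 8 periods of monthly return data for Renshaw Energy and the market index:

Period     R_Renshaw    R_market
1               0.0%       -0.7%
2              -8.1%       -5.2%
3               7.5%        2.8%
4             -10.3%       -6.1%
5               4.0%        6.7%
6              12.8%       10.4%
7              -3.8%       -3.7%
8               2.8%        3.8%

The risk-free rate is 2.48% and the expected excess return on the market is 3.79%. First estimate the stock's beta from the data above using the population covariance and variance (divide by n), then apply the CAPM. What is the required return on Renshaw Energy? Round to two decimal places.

7.19%

Mean R_i = (0.0 − 8.1 + 7.5 − 10.3 + 4.0 + 12.8 − 3.8 + 2.8) / 8 = 0.6125%
Mean R_m = (-0.7 − 5.2 + 2.8 − 6.1 + 6.7 + 10.4 − 3.7 + 3.8) / 8 = 1.0000%
Σ(R_i − R̄_i)(R_m − R̄_m) = 305.6700  ⇒  Cov = 305.6700 / 8 = 38.2088
Σ(R_m − R̄_m)² = 245.7600  ⇒  Var(R_m) = 245.7600 / 8 = 30.7200
β = Cov / Var(R_m) = 38.2088 / 30.7200 = 1.2438
E(R) = R_f + β × MRP = 2.48% + 1.2438 × 3.79% = 7.19%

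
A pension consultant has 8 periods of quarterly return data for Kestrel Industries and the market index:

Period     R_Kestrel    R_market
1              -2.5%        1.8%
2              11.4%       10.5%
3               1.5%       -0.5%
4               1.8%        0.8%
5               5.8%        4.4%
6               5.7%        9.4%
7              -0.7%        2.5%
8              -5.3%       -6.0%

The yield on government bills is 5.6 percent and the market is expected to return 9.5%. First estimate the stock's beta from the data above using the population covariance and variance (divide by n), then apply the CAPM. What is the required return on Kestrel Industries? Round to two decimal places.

Mean R_i = (-2.5 + 11.4 + 1.5 + 1.8 + 5.8 + 5.7 − 0.7 − 5.3) / 8 = 2.2125%
Mean R_m = (1.8 + 10.5 − 0.5 + 0.8 + 4.4 + 9.4 + 2.5 − 6.0) / 8 = 2.8625%
Σ(R_i − R̄_i)(R_m − R̄_m) = 174.3738  ⇒  Cov = 174.3738 / 8 = 21.7967
Σ(R_m − R̄_m)² = 198.7988  ⇒  Var(R_m) = 198.7988 / 8 = 24.8499
β = Cov / Var(R_m) = 21.7967 / 24.8499 = 0.8771
MRP = 9.5% − 5.6% = 3.90%
E(R) = R_f + β × MRP = 5.6% + 0.8771 × 3.9% = 9.02%

9.02%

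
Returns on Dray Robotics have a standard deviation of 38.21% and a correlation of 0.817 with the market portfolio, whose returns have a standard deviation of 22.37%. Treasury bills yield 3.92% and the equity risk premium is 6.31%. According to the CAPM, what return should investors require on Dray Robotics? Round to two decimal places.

12.73%

β = ρ × σ_i / σ_m = 0.817 × 38.21% / 22.37% = 1.3955
E(R) = 3.92% + 1.3955 × 6.31% = 12.73%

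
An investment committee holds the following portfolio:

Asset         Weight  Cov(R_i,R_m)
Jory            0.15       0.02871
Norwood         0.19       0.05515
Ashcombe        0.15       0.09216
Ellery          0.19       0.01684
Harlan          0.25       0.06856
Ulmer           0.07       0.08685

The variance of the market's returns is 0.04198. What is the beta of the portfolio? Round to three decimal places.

1.311

β_Jory = 0.02871 / 0.04198 = 0.6839
β_Norwood = 0.05515 / 0.04198 = 1.3137
β_Ashcombe = 0.09216 / 0.04198 = 2.1953
β_Ellery = 0.01684 / 0.04198 = 0.4011
β_Harlan = 0.06856 / 0.04198 = 1.6332
β_Ulmer = 0.08685 / 0.04198 = 2.0688
β_P = Σ w_i β_i = 0.15×0.6839 + 0.19×1.3137 + 0.15×2.1953 + 0.19×0.4011 + 0.25×1.6332 + 0.07×2.0688 = 1.3108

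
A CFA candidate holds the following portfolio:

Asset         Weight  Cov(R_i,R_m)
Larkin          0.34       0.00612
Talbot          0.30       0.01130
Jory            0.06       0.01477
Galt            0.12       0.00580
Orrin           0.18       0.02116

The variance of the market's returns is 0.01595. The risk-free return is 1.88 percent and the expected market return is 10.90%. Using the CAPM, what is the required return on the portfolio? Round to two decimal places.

β_Larkin = 0.00612 / 0.01595 = 0.3837
β_Talbot = 0.01130 / 0.01595 = 0.7085
β_Jory = 0.01477 / 0.01595 = 0.9260
β_Galt = 0.00580 / 0.01595 = 0.3636
β_Orrin = 0.02116 / 0.01595 = 1.3266
β_P = Σ w_i β_i = 0.34×0.3837 + 0.30×0.7085 + 0.06×0.9260 + 0.12×0.3636 + 0.18×1.3266 = 0.6810
MRP = 10.90% − 1.88% = 9.02%
E(R_P) = R_f + β_P × MRP = 1.88% + 0.6810 × 9.02% = 8.02%

8.02%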